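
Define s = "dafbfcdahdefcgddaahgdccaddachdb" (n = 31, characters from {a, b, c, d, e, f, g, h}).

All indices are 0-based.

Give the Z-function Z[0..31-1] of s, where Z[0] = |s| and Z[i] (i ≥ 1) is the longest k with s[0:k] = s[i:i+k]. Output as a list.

[31, 0, 0, 0, 0, 0, 2, 0, 0, 1, 0, 0, 0, 0, 1, 2, 0, 0, 0, 0, 1, 0, 0, 0, 1, 2, 0, 0, 0, 1, 0]

Z[0]=31
i=1: outside box; Z[1]=0
i=2: outside box; Z[2]=0
i=3: outside box; Z[3]=0
i=4: outside box; Z[4]=0
i=5: outside box; Z[5]=0
i=6: outside box; Z[6]=2 scan→box=[6,8)
i=7: min(r-i=1, Z[1]=0)=0; Z[7]=0
i=8: outside box; Z[8]=0
i=9: outside box; Z[9]=1 scan→box=[9,10)
i=10: outside box; Z[10]=0
i=11: outside box; Z[11]=0
i=12: outside box; Z[12]=0
i=13: outside box; Z[13]=0
i=14: outside box; Z[14]=1 scan→box=[14,15)
i=15: outside box; Z[15]=2 scan→box=[15,17)
i=16: min(r-i=1, Z[1]=0)=0; Z[16]=0
i=17: outside box; Z[17]=0
i=18: outside box; Z[18]=0
i=19: outside box; Z[19]=0
i=20: outside box; Z[20]=1 scan→box=[20,21)
i=21: outside box; Z[21]=0
i=22: outside box; Z[22]=0
i=23: outside box; Z[23]=0
i=24: outside box; Z[24]=1 scan→box=[24,25)
i=25: outside box; Z[25]=2 scan→box=[25,27)
i=26: min(r-i=1, Z[1]=0)=0; Z[26]=0
i=27: outside box; Z[27]=0
i=28: outside box; Z[28]=0
i=29: outside box; Z[29]=1 scan→box=[29,30)
i=30: outside box; Z[30]=0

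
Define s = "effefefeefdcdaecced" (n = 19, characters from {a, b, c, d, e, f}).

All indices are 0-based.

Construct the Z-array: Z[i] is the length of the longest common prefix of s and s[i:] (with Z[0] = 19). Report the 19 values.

[19, 0, 0, 2, 0, 2, 0, 1, 2, 0, 0, 0, 0, 0, 1, 0, 0, 1, 0]

Z[0]=19
i=1: i≥r, start 0; Z[1]=0
i=2: i≥r, start 0; Z[2]=0
i=3: i≥r, start 0; Z[3]=2 scan→box=[3,5)
i=4: min(r-i=1, Z[1]=0)=0; Z[4]=0
i=5: i≥r, start 0; Z[5]=2 scan→box=[5,7)
i=6: min(r-i=1, Z[1]=0)=0; Z[6]=0
i=7: i≥r, start 0; Z[7]=1 scan→box=[7,8)
i=8: i≥r, start 0; Z[8]=2 scan→box=[8,10)
i=9: min(r-i=1, Z[1]=0)=0; Z[9]=0
i=10: i≥r, start 0; Z[10]=0
i=11: i≥r, start 0; Z[11]=0
i=12: i≥r, start 0; Z[12]=0
i=13: i≥r, start 0; Z[13]=0
i=14: i≥r, start 0; Z[14]=1 scan→box=[14,15)
i=15: i≥r, start 0; Z[15]=0
i=16: i≥r, start 0; Z[16]=0
i=17: i≥r, start 0; Z[17]=1 scan→box=[17,18)
i=18: i≥r, start 0; Z[18]=0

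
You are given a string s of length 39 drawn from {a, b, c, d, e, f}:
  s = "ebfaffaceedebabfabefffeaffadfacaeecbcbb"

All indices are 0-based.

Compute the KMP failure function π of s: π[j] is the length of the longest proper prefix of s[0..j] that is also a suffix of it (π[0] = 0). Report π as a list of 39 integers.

π[0] = 0
j=1 s[j]='b': π[1]=0 (border '')
j=2 s[j]='f': π[2]=0 (border '')
j=3 s[j]='a': π[3]=0 (border '')
j=4 s[j]='f': π[4]=0 (border '')
j=5 s[j]='f': π[5]=0 (border '')
j=6 s[j]='a': π[6]=0 (border '')
j=7 s[j]='c': π[7]=0 (border '')
j=8 s[j]='e': π[8]=1 (border 'e')
j=9 s[j]='e': k: 1→0; π[9]=1 (border 'e')
j=10 s[j]='d': k: 1→0; π[10]=0 (border '')
j=11 s[j]='e': π[11]=1 (border 'e')
j=12 s[j]='b': π[12]=2 (border 'eb')
j=13 s[j]='a': k: 2→0; π[13]=0 (border '')
j=14 s[j]='b': π[14]=0 (border '')
j=15 s[j]='f': π[15]=0 (border '')
j=16 s[j]='a': π[16]=0 (border '')
j=17 s[j]='b': π[17]=0 (border '')
j=18 s[j]='e': π[18]=1 (border 'e')
j=19 s[j]='f': k: 1→0; π[19]=0 (border '')
j=20 s[j]='f': π[20]=0 (border '')
j=21 s[j]='f': π[21]=0 (border '')
j=22 s[j]='e': π[22]=1 (border 'e')
j=23 s[j]='a': k: 1→0; π[23]=0 (border '')
j=24 s[j]='f': π[24]=0 (border '')
j=25 s[j]='f': π[25]=0 (border '')
j=26 s[j]='a': π[26]=0 (border '')
j=27 s[j]='d': π[27]=0 (border '')
j=28 s[j]='f': π[28]=0 (border '')
j=29 s[j]='a': π[29]=0 (border '')
j=30 s[j]='c': π[30]=0 (border '')
j=31 s[j]='a': π[31]=0 (border '')
j=32 s[j]='e': π[32]=1 (border 'e')
j=33 s[j]='e': k: 1→0; π[33]=1 (border 'e')
j=34 s[j]='c': k: 1→0; π[34]=0 (border '')
j=35 s[j]='b': π[35]=0 (border '')
j=36 s[j]='c': π[36]=0 (border '')
j=37 s[j]='b': π[37]=0 (border '')
j=38 s[j]='b': π[38]=0 (border '')

[0, 0, 0, 0, 0, 0, 0, 0, 1, 1, 0, 1, 2, 0, 0, 0, 0, 0, 1, 0, 0, 0, 1, 0, 0, 0, 0, 0, 0, 0, 0, 0, 1, 1, 0, 0, 0, 0, 0]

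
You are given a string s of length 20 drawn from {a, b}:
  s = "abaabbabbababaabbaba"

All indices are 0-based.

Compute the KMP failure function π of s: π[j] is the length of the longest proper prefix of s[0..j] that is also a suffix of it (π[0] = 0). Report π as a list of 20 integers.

π[0] = 0
j=1 s[j]='b': π[1]=0 (border '')
j=2 s[j]='a': π[2]=1 (border 'a')
j=3 s[j]='a': k: 1→0; π[3]=1 (border 'a')
j=4 s[j]='b': π[4]=2 (border 'ab')
j=5 s[j]='b': k: 2→0; π[5]=0 (border '')
j=6 s[j]='a': π[6]=1 (border 'a')
j=7 s[j]='b': π[7]=2 (border 'ab')
j=8 s[j]='b': k: 2→0; π[8]=0 (border '')
j=9 s[j]='a': π[9]=1 (border 'a')
j=10 s[j]='b': π[10]=2 (border 'ab')
j=11 s[j]='a': π[11]=3 (border 'aba')
j=12 s[j]='b': k: 3→1; π[12]=2 (border 'ab')
j=13 s[j]='a': π[13]=3 (border 'aba')
j=14 s[j]='a': π[14]=4 (border 'abaa')
j=15 s[j]='b': π[15]=5 (border 'abaab')
j=16 s[j]='b': π[16]=6 (border 'abaabb')
j=17 s[j]='a': π[17]=7 (border 'abaabba')
j=18 s[j]='b': π[18]=8 (border 'abaabbab')
j=19 s[j]='a': k: 8→2; π[19]=3 (border 'aba')

[0, 0, 1, 1, 2, 0, 1, 2, 0, 1, 2, 3, 2, 3, 4, 5, 6, 7, 8, 3]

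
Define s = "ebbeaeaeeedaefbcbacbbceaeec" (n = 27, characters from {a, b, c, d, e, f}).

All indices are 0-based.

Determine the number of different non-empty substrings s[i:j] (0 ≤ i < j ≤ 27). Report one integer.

343

rank | idx | suffix
   0 |  17 | acbbceaeec
   1 |   4 | aeaeeedaefbcbacbbceaeec
   2 |  23 | aeec
   3 |   6 | aeeedaefbcbacbbceaeec
   4 |  11 | aefbcbacbbceaeec
   5 |  16 | bacbbceaeec
   6 |  19 | bbceaeec
   7 |   1 | bbeaeaeeedaefbcbacbbceaeec
   8 |  14 | bcbacbbceaeec
   9 |  20 | bceaeec
  10 |   2 | beaeaeeedaefbcbacbbceaeec
  11 |  26 | c
  12 |  15 | cbacbbceaeec
  13 |  18 | cbbceaeec
  14 |  21 | ceaeec
  15 |  10 | daefbcbacbbceaeec
  16 |   3 | eaeaeeedaefbcbacbbceaeec
  17 |  22 | eaeec
  18 |   5 | eaeeedaefbcbacbbceaeec
  19 |   0 | ebbeaeaeeedaefbcbacbbceaeec
  20 |  25 | ec
  21 |   9 | edaefbcbacbbceaeec
  22 |  24 | eec
  23 |   8 | eedaefbcbacbbceaeec
  24 |   7 | eeedaefbcbacbbceaeec
  25 |  12 | efbcbacbbceaeec
  26 |  13 | fbcbacbbceaeec

SA = [17, 4, 23, 6, 11, 16, 19, 1, 14, 20, 2, 26, 15, 18, 21, 10, 3, 22, 5, 0, 25, 9, 24, 8, 7, 12, 13]
rank  pair      lcp
   1  s[17:],s[4:]  1  'a'
   2  s[4:],s[23:]  2  'ae'
   3  s[23:],s[6:]  3  'aee'
   4  s[6:],s[11:]  2  'ae'
   5  s[11:],s[16:]  0  ''
   6  s[16:],s[19:]  1  'b'
   7  s[19:],s[1:]  2  'bb'
   8  s[1:],s[14:]  1  'b'
   9  s[14:],s[20:]  2  'bc'
  10  s[20:],s[2:]  1  'b'
  11  s[2:],s[26:]  0  ''
  12  s[26:],s[15:]  1  'c'
  13  s[15:],s[18:]  2  'cb'
  14  s[18:],s[21:]  1  'c'
  15  s[21:],s[10:]  0  ''
  16  s[10:],s[3:]  0  ''
  17  s[3:],s[22:]  3  'eae'
  18  s[22:],s[5:]  4  'eaee'
  19  s[5:],s[0:]  1  'e'
  20  s[0:],s[25:]  1  'e'
  21  s[25:],s[9:]  1  'e'
  22  s[9:],s[24:]  1  'e'
  23  s[24:],s[8:]  2  'ee'
  24  s[8:],s[7:]  2  'ee'
  25  s[7:],s[12:]  1  'e'
  26  s[12:],s[13:]  0  ''

n(n+1)/2 = 27·28/2 = 378
Σ LCP = 0 + 1 + 2 + 3 + 2 + 0 + 1 + 2 + 1 + 2 + 1 + 0 + 1 + 2 + 1 + 0 + 0 + 3 + 4 + 1 + 1 + 1 + 1 + 2 + 2 + 1 + 0 = 35
distinct = 378 − 35 = 343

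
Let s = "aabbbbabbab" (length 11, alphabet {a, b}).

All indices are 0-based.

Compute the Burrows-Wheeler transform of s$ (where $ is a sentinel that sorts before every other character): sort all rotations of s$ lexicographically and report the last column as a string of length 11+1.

rank  rotation      last
    0  $aabbbbabbab  b
    1  aabbbbabbab$  $
    2  ab$aabbbbabb  b
    3  abbab$aabbbb  b
    4  abbbbabbab$a  a
    5  b$aabbbbabba  a
    6  bab$aabbbbab  b
    7  babbab$aabbb  b
    8  bbab$aabbbba  a
    9  bbabbab$aabb  b
   10  bbbabbab$aab  b
   11  bbbbabbab$aa  a

b$bbaabbabba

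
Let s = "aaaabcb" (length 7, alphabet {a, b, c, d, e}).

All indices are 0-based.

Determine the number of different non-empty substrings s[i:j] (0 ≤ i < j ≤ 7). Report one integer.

rank | idx | suffix
   0 |   0 | aaaabcb
   1 |   1 | aaabcb
   2 |   2 | aabcb
   3 |   3 | abcb
   4 |   6 | b
   5 |   4 | bcb
   6 |   5 | cb

SA = [0, 1, 2, 3, 6, 4, 5]
rank  pair      lcp
   1  s[0:],s[1:]  3  'aaa'
   2  s[1:],s[2:]  2  'aa'
   3  s[2:],s[3:]  1  'a'
   4  s[3:],s[6:]  0  ''
   5  s[6:],s[4:]  1  'b'
   6  s[4:],s[5:]  0  ''

n(n+1)/2 = 7·8/2 = 28
Σ LCP = 0 + 3 + 2 + 1 + 0 + 1 + 0 = 7
distinct = 28 − 7 = 21

21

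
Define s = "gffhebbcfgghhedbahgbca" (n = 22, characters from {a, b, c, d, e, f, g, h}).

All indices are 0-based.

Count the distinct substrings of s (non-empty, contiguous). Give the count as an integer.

sorted suffixes:
  #0 SA[0]=21  'a'
  #1 SA[1]=16  'ahgbca'
  #2 SA[2]=15  'bahgbca'
  #3 SA[3]=5  'bbcfgghhedbahgbca'
  #4 SA[4]=19  'bca'
  #5 SA[5]=6  'bcfgghhedbahgbca'
  #6 SA[6]=20  'ca'
  #7 SA[7]=7  'cfgghhedbahgbca'
  #8 SA[8]=14  'dbahgbca'
  #9 SA[9]=4  'ebbcfgghhedbahgbca'
  #10 SA[10]=13  'edbahgbca'
  #11 SA[11]=1  'ffhebbcfgghhedbahgbca'
  #12 SA[12]=8  'fgghhedbahgbca'
  #13 SA[13]=2  'fhebbcfgghhedbahgbca'
  #14 SA[14]=18  'gbca'
  #15 SA[15]=0  'gffhebbcfgghhedbahgbca'
  #16 SA[16]=9  'gghhedbahgbca'
  #17 SA[17]=10  'ghhedbahgbca'
  #18 SA[18]=3  'hebbcfgghhedbahgbca'
  #19 SA[19]=12  'hedbahgbca'
  #20 SA[20]=17  'hgbca'
  #21 SA[21]=11  'hhedbahgbca'

SA = [21, 16, 15, 5, 19, 6, 20, 7, 14, 4, 13, 1, 8, 2, 18, 0, 9, 10, 3, 12, 17, 11]
rank  pair      lcp
   1  s[21:],s[16:]  1  'a'
   2  s[16:],s[15:]  0  ''
   3  s[15:],s[5:]  1  'b'
   4  s[5:],s[19:]  1  'b'
   5  s[19:],s[6:]  2  'bc'
   6  s[6:],s[20:]  0  ''
   7  s[20:],s[7:]  1  'c'
   8  s[7:],s[14:]  0  ''
   9  s[14:],s[4:]  0  ''
  10  s[4:],s[13:]  1  'e'
  11  s[13:],s[1:]  0  ''
  12  s[1:],s[8:]  1  'f'
  13  s[8:],s[2:]  1  'f'
  14  s[2:],s[18:]  0  ''
  15  s[18:],s[0:]  1  'g'
  16  s[0:],s[9:]  1  'g'
  17  s[9:],s[10:]  1  'g'
  18  s[10:],s[3:]  0  ''
  19  s[3:],s[12:]  2  'he'
  20  s[12:],s[17:]  1  'h'
  21  s[17:],s[11:]  1  'h'

n(n+1)/2 = 22·23/2 = 253
Σ LCP = 0 + 1 + 0 + 1 + 1 + 2 + 0 + 1 + 0 + 0 + 1 + 0 + 1 + 1 + 0 + 1 + 1 + 1 + 0 + 2 + 1 + 1 = 16
distinct = 253 − 16 = 237

237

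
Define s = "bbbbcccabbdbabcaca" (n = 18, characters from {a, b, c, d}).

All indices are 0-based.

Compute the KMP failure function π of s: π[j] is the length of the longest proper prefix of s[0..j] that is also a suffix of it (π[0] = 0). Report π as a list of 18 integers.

[0, 1, 2, 3, 0, 0, 0, 0, 1, 2, 0, 1, 0, 1, 0, 0, 0, 0]

π[0] = 0
j=1 s[j]='b': π[1]=1 (border 'b')
j=2 s[j]='b': π[2]=2 (border 'bb')
j=3 s[j]='b': π[3]=3 (border 'bbb')
j=4 s[j]='c': k: 3→2→1→0; π[4]=0 (border '')
j=5 s[j]='c': π[5]=0 (border '')
j=6 s[j]='c': π[6]=0 (border '')
j=7 s[j]='a': π[7]=0 (border '')
j=8 s[j]='b': π[8]=1 (border 'b')
j=9 s[j]='b': π[9]=2 (border 'bb')
j=10 s[j]='d': k: 2→1→0; π[10]=0 (border '')
j=11 s[j]='b': π[11]=1 (border 'b')
j=12 s[j]='a': k: 1→0; π[12]=0 (border '')
j=13 s[j]='b': π[13]=1 (border 'b')
j=14 s[j]='c': k: 1→0; π[14]=0 (border '')
j=15 s[j]='a': π[15]=0 (border '')
j=16 s[j]='c': π[16]=0 (border '')
j=17 s[j]='a': π[17]=0 (border '')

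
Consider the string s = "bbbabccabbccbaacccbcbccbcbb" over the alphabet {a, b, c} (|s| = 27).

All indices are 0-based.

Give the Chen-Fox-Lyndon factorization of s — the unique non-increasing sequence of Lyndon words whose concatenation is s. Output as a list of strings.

emit factor 1: 'b' (i=0, period=1)
emit factor 2: 'b' (i=1, period=1)
emit factor 3: 'b' (i=2, period=1)
emit factor 4: 'abcc' (i=3, period=4)
emit factor 5: 'abbccb' (i=7, period=6)
emit factor 6: 'aacccbcbccbcbb' (i=13, period=14)

["b", "b", "b", "abcc", "abbccb", "aacccbcbccbcbb"]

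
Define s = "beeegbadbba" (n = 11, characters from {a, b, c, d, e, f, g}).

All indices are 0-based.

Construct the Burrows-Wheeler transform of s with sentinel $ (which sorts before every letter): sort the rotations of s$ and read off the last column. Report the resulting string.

rank  rotation      last
    0  $beeegbadbba  a
    1  a$beeegbadbb  b
    2  adbba$beeegb  b
    3  ba$beeegbadb  b
    4  badbba$beeeg  g
    5  bba$beeegbad  d
    6  beeegbadbba$  $
    7  dbba$beeegba  a
    8  eeegbadbba$b  b
    9  eegbadbba$be  e
   10  egbadbba$bee  e
   11  gbadbba$beee  e

abbbgd$abeee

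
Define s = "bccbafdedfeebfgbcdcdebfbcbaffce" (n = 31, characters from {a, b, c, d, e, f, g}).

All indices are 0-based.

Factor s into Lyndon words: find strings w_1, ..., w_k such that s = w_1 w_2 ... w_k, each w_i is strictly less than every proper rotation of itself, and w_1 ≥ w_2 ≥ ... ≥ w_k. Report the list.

["bcc", "b", "afdedfeebfgbcdcdebfbcbaffce"]

emit factor 1: 'bcc' (i=0, period=3)
emit factor 2: 'b' (i=3, period=1)
emit factor 3: 'afdedfeebfgbcdcdebfbcbaffce' (i=4, period=27)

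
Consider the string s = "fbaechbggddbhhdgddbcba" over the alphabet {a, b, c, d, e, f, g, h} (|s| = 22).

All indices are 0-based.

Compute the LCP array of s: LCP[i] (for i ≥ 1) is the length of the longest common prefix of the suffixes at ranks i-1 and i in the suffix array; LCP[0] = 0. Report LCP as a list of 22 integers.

[0, 1, 0, 2, 1, 1, 1, 0, 1, 0, 2, 1, 3, 1, 0, 0, 0, 4, 1, 0, 1, 1]

rank | idx | suffix
   0 |  21 | a
   1 |   2 | aechbggddbhhdgddbcba
   2 |  20 | ba
   3 |   1 | baechbggddbhhdgddbcba
   4 |  18 | bcba
   5 |   6 | bggddbhhdgddbcba
   6 |  11 | bhhdgddbcba
   7 |  19 | cba
   8 |   4 | chbggddbhhdgddbcba
   9 |  17 | dbcba
  10 |  10 | dbhhdgddbcba
  11 |  16 | ddbcba
  12 |   9 | ddbhhdgddbcba
  13 |  14 | dgddbcba
  14 |   3 | echbggddbhhdgddbcba
  15 |   0 | fbaechbggddbhhdgddbcba
  16 |  15 | gddbcba
  17 |   8 | gddbhhdgddbcba
  18 |   7 | ggddbhhdgddbcba
  19 |   5 | hbggddbhhdgddbcba
  20 |  13 | hdgddbcba
  21 |  12 | hhdgddbcba

SA = [21, 2, 20, 1, 18, 6, 11, 19, 4, 17, 10, 16, 9, 14, 3, 0, 15, 8, 7, 5, 13, 12]
[i] adj suffixes → lcp
  [1] 21/2 → 1 ('a')
  [2] 2/20 → 0 ('')
  [3] 20/1 → 2 ('ba')
  [4] 1/18 → 1 ('b')
  [5] 18/6 → 1 ('b')
  [6] 6/11 → 1 ('b')
  [7] 11/19 → 0 ('')
  [8] 19/4 → 1 ('c')
  [9] 4/17 → 0 ('')
  [10] 17/10 → 2 ('db')
  [11] 10/16 → 1 ('d')
  [12] 16/9 → 3 ('ddb')
  [13] 9/14 → 1 ('d')
  [14] 14/3 → 0 ('')
  [15] 3/0 → 0 ('')
  [16] 0/15 → 0 ('')
  [17] 15/8 → 4 ('gddb')
  [18] 8/7 → 1 ('g')
  [19] 7/5 → 0 ('')
  [20] 5/13 → 1 ('h')
  [21] 13/12 → 1 ('h')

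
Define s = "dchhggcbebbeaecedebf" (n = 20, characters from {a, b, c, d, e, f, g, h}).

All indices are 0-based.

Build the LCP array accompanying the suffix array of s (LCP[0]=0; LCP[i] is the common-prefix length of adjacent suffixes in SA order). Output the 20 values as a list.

[0, 0, 1, 2, 1, 0, 1, 1, 0, 1, 0, 1, 2, 1, 1, 0, 0, 1, 0, 1]

rank | idx | suffix
   0 |  12 | aecedebf
   1 |   9 | bbeaecedebf
   2 |  10 | beaecedebf
   3 |   7 | bebbeaecedebf
   4 |  18 | bf
   5 |   6 | cbebbeaecedebf
   6 |  14 | cedebf
   7 |   1 | chhggcbebbeaecedebf
   8 |   0 | dchhggcbebbeaecedebf
   9 |  16 | debf
  10 |  11 | eaecedebf
  11 |   8 | ebbeaecedebf
  12 |  17 | ebf
  13 |  13 | ecedebf
  14 |  15 | edebf
  15 |  19 | f
  16 |   5 | gcbebbeaecedebf
  17 |   4 | ggcbebbeaecedebf
  18 |   3 | hggcbebbeaecedebf
  19 |   2 | hhggcbebbeaecedebf

SA = [12, 9, 10, 7, 18, 6, 14, 1, 0, 16, 11, 8, 17, 13, 15, 19, 5, 4, 3, 2]
i: (SA[i-1],SA[i]) lcp shared
  1: (12,9) 0 ''
  2: (9,10) 1 'b'
  3: (10,7) 2 'be'
  4: (7,18) 1 'b'
  5: (18,6) 0 ''
  6: (6,14) 1 'c'
  7: (14,1) 1 'c'
  8: (1,0) 0 ''
  9: (0,16) 1 'd'
  10: (16,11) 0 ''
  11: (11,8) 1 'e'
  12: (8,17) 2 'eb'
  13: (17,13) 1 'e'
  14: (13,15) 1 'e'
  15: (15,19) 0 ''
  16: (19,5) 0 ''
  17: (5,4) 1 'g'
  18: (4,3) 0 ''
  19: (3,2) 1 'h'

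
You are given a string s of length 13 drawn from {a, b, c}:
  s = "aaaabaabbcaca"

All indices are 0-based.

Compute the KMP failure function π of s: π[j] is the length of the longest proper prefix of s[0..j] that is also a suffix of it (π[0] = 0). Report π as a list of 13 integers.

[0, 1, 2, 3, 0, 1, 2, 0, 0, 0, 1, 0, 1]

π[0] = 0
j=1 s[j]='a': π[1]=1 (border 'a')
j=2 s[j]='a': π[2]=2 (border 'aa')
j=3 s[j]='a': π[3]=3 (border 'aaa')
j=4 s[j]='b': k: 3→2→1→0; π[4]=0 (border '')
j=5 s[j]='a': π[5]=1 (border 'a')
j=6 s[j]='a': π[6]=2 (border 'aa')
j=7 s[j]='b': k: 2→1→0; π[7]=0 (border '')
j=8 s[j]='b': π[8]=0 (border '')
j=9 s[j]='c': π[9]=0 (border '')
j=10 s[j]='a': π[10]=1 (border 'a')
j=11 s[j]='c': k: 1→0; π[11]=0 (border '')
j=12 s[j]='a': π[12]=1 (border 'a')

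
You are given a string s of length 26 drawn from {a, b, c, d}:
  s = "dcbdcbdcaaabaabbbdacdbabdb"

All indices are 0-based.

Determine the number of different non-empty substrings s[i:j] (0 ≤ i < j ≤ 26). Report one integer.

309

rank→(start, suffix):
  0 → (8, 'aaabaabbbdacdbabdb')
  1 → (9, 'aabaabbbdacdbabdb')
  2 → (12, 'aabbbdacdbabdb')
  3 → (10, 'abaabbbdacdbabdb')
  4 → (13, 'abbbdacdbabdb')
  5 → (22, 'abdb')
  6 → (18, 'acdbabdb')
  7 → (25, 'b')
  8 → (11, 'baabbbdacdbabdb')
  9 → (21, 'babdb')
  10 → (14, 'bbbdacdbabdb')
  11 → (15, 'bbdacdbabdb')
  12 → (16, 'bdacdbabdb')
  13 → (23, 'bdb')
  14 → (5, 'bdcaaabaabbbdacdbabdb')
  15 → (2, 'bdcbdcaaabaabbbdacdbabdb')
  16 → (7, 'caaabaabbbdacdbabdb')
  17 → (4, 'cbdcaaabaabbbdacdbabdb')
  18 → (1, 'cbdcbdcaaabaabbbdacdbabdb')
  19 → (19, 'cdbabdb')
  20 → (17, 'dacdbabdb')
  21 → (24, 'db')
  22 → (20, 'dbabdb')
  23 → (6, 'dcaaabaabbbdacdbabdb')
  24 → (3, 'dcbdcaaabaabbbdacdbabdb')
  25 → (0, 'dcbdcbdcaaabaabbbdacdbabdb')

SA = [8, 9, 12, 10, 13, 22, 18, 25, 11, 21, 14, 15, 16, 23, 5, 2, 7, 4, 1, 19, 17, 24, 20, 6, 3, 0]
[i] adj suffixes → lcp
  [1] 8/9 → 2 ('aa')
  [2] 9/12 → 3 ('aab')
  [3] 12/10 → 1 ('a')
  [4] 10/13 → 2 ('ab')
  [5] 13/22 → 2 ('ab')
  [6] 22/18 → 1 ('a')
  [7] 18/25 → 0 ('')
  [8] 25/11 → 1 ('b')
  [9] 11/21 → 2 ('ba')
  [10] 21/14 → 1 ('b')
  [11] 14/15 → 2 ('bb')
  [12] 15/16 → 1 ('b')
  [13] 16/23 → 2 ('bd')
  [14] 23/5 → 2 ('bd')
  [15] 5/2 → 3 ('bdc')
  [16] 2/7 → 0 ('')
  [17] 7/4 → 1 ('c')
  [18] 4/1 → 4 ('cbdc')
  [19] 1/19 → 1 ('c')
  [20] 19/17 → 0 ('')
  [21] 17/24 → 1 ('d')
  [22] 24/20 → 2 ('db')
  [23] 20/6 → 1 ('d')
  [24] 6/3 → 2 ('dc')
  [25] 3/0 → 5 ('dcbdc')

n(n+1)/2 = 26·27/2 = 351
Σ LCP = 0 + 2 + 3 + 1 + 2 + 2 + 1 + 0 + 1 + 2 + 1 + 2 + 1 + 2 + 2 + 3 + 0 + 1 + 4 + 1 + 0 + 1 + 2 + 1 + 2 + 5 = 42
distinct = 351 − 42 = 309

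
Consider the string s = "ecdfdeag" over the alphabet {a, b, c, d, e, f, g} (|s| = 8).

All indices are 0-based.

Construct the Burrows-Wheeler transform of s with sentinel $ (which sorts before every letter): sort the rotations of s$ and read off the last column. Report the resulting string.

rank  rotation   last
    0  $ecdfdeag  g
    1  ag$ecdfde  e
    2  cdfdeag$e  e
    3  deag$ecdf  f
    4  dfdeag$ec  c
    5  eag$ecdfd  d
    6  ecdfdeag$  $
    7  fdeag$ecd  d
    8  g$ecdfdea  a

geefcd$da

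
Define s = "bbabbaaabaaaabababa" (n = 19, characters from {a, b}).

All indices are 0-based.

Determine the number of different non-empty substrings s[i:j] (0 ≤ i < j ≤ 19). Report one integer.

142

rank | idx | suffix
   0 |  18 | a
   1 |   9 | aaaabababa
   2 |   5 | aaabaaaabababa
   3 |  10 | aaabababa
   4 |   6 | aabaaaabababa
   5 |  11 | aabababa
   6 |  16 | aba
   7 |   7 | abaaaabababa
   8 |  14 | ababa
   9 |  12 | abababa
  10 |   2 | abbaaabaaaabababa
  11 |  17 | ba
  12 |   8 | baaaabababa
  13 |   4 | baaabaaaabababa
  14 |  15 | baba
  15 |  13 | bababa
  16 |   1 | babbaaabaaaabababa
  17 |   3 | bbaaabaaaabababa
  18 |   0 | bbabbaaabaaaabababa

SA = [18, 9, 5, 10, 6, 11, 16, 7, 14, 12, 2, 17, 8, 4, 15, 13, 1, 3, 0]
i: (SA[i-1],SA[i]) lcp shared
  1: (18,9) 1 'a'
  2: (9,5) 3 'aaa'
  3: (5,10) 5 'aaaba'
  4: (10,6) 2 'aa'
  5: (6,11) 4 'aaba'
  6: (11,16) 1 'a'
  7: (16,7) 3 'aba'
  8: (7,14) 3 'aba'
  9: (14,12) 5 'ababa'
  10: (12,2) 2 'ab'
  11: (2,17) 0 ''
  12: (17,8) 2 'ba'
  13: (8,4) 4 'baaa'
  14: (4,15) 2 'ba'
  15: (15,13) 4 'baba'
  16: (13,1) 3 'bab'
  17: (1,3) 1 'b'
  18: (3,0) 3 'bba'

n(n+1)/2 = 19·20/2 = 190
Σ LCP = 0 + 1 + 3 + 5 + 2 + 4 + 1 + 3 + 3 + 5 + 2 + 0 + 2 + 4 + 2 + 4 + 3 + 1 + 3 = 48
distinct = 190 − 48 = 142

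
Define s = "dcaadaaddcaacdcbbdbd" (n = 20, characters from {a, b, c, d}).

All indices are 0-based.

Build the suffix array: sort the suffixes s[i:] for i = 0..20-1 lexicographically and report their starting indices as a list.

[10, 2, 5, 11, 3, 6, 15, 18, 16, 9, 1, 14, 12, 19, 4, 17, 8, 0, 13, 7]

rank→(start, suffix):
  0 → (10, 'aacdcbbdbd')
  1 → (2, 'aadaaddcaacdcbbdbd')
  2 → (5, 'aaddcaacdcbbdbd')
  3 → (11, 'acdcbbdbd')
  4 → (3, 'adaaddcaacdcbbdbd')
  5 → (6, 'addcaacdcbbdbd')
  6 → (15, 'bbdbd')
  7 → (18, 'bd')
  8 → (16, 'bdbd')
  9 → (9, 'caacdcbbdbd')
  10 → (1, 'caadaaddcaacdcbbdbd')
  11 → (14, 'cbbdbd')
  12 → (12, 'cdcbbdbd')
  13 → (19, 'd')
  14 → (4, 'daaddcaacdcbbdbd')
  15 → (17, 'dbd')
  16 → (8, 'dcaacdcbbdbd')
  17 → (0, 'dcaadaaddcaacdcbbdbd')
  18 → (13, 'dcbbdbd')
  19 → (7, 'ddcaacdcbbdbd')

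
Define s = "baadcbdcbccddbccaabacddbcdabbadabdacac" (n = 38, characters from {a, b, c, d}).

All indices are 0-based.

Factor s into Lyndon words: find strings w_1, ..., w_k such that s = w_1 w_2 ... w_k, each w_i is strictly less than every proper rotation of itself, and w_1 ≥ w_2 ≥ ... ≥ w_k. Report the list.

emit factor 1: 'b' (i=0, period=1)
emit factor 2: 'aadcbdcbccddbcc' (i=1, period=15)
emit factor 3: 'aabacddbcdabbadabdacac' (i=16, period=22)

["b", "aadcbdcbccddbcc", "aabacddbcdabbadabdacac"]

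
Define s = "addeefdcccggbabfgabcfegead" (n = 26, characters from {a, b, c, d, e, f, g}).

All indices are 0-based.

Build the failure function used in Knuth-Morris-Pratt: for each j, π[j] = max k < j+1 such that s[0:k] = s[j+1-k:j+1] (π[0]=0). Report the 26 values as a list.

π[0] = 0
j=1 s[j]='d': π[1]=0 (border '')
j=2 s[j]='d': π[2]=0 (border '')
j=3 s[j]='e': π[3]=0 (border '')
j=4 s[j]='e': π[4]=0 (border '')
j=5 s[j]='f': π[5]=0 (border '')
j=6 s[j]='d': π[6]=0 (border '')
j=7 s[j]='c': π[7]=0 (border '')
j=8 s[j]='c': π[8]=0 (border '')
j=9 s[j]='c': π[9]=0 (border '')
j=10 s[j]='g': π[10]=0 (border '')
j=11 s[j]='g': π[11]=0 (border '')
j=12 s[j]='b': π[12]=0 (border '')
j=13 s[j]='a': π[13]=1 (border 'a')
j=14 s[j]='b': k: 1→0; π[14]=0 (border '')
j=15 s[j]='f': π[15]=0 (border '')
j=16 s[j]='g': π[16]=0 (border '')
j=17 s[j]='a': π[17]=1 (border 'a')
j=18 s[j]='b': k: 1→0; π[18]=0 (border '')
j=19 s[j]='c': π[19]=0 (border '')
j=20 s[j]='f': π[20]=0 (border '')
j=21 s[j]='e': π[21]=0 (border '')
j=22 s[j]='g': π[22]=0 (border '')
j=23 s[j]='e': π[23]=0 (border '')
j=24 s[j]='a': π[24]=1 (border 'a')
j=25 s[j]='d': π[25]=2 (border 'ad')

[0, 0, 0, 0, 0, 0, 0, 0, 0, 0, 0, 0, 0, 1, 0, 0, 0, 1, 0, 0, 0, 0, 0, 0, 1, 2]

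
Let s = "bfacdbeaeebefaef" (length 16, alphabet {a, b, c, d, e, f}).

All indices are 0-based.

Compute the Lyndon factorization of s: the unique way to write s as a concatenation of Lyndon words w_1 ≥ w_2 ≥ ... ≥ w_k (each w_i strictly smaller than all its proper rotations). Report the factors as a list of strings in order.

emit factor 1: 'bf' (i=0, period=2)
emit factor 2: 'acdbeaeebefaef' (i=2, period=14)

["bf", "acdbeaeebefaef"]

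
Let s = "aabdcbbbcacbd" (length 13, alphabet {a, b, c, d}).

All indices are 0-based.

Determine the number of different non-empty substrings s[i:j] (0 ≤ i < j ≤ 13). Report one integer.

79

rank | idx | suffix
   0 |   0 | aabdcbbbcacbd
   1 |   1 | abdcbbbcacbd
   2 |   9 | acbd
   3 |   5 | bbbcacbd
   4 |   6 | bbcacbd
   5 |   7 | bcacbd
   6 |  11 | bd
   7 |   2 | bdcbbbcacbd
   8 |   8 | cacbd
   9 |   4 | cbbbcacbd
  10 |  10 | cbd
  11 |  12 | d
  12 |   3 | dcbbbcacbd

SA = [0, 1, 9, 5, 6, 7, 11, 2, 8, 4, 10, 12, 3]
rank  pair      lcp
   1  s[0:],s[1:]  1  'a'
   2  s[1:],s[9:]  1  'a'
   3  s[9:],s[5:]  0  ''
   4  s[5:],s[6:]  2  'bb'
   5  s[6:],s[7:]  1  'b'
   6  s[7:],s[11:]  1  'b'
   7  s[11:],s[2:]  2  'bd'
   8  s[2:],s[8:]  0  ''
   9  s[8:],s[4:]  1  'c'
  10  s[4:],s[10:]  2  'cb'
  11  s[10:],s[12:]  0  ''
  12  s[12:],s[3:]  1  'd'

n(n+1)/2 = 13·14/2 = 91
Σ LCP = 0 + 1 + 1 + 0 + 2 + 1 + 1 + 2 + 0 + 1 + 2 + 0 + 1 = 12
distinct = 91 − 12 = 79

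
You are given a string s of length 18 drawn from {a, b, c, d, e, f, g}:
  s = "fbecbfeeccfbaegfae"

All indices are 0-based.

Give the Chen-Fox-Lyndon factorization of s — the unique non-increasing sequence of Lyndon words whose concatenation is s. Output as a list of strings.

["f", "becbfeeccf", "b", "aegf", "ae"]

emit factor 1: 'f' (i=0, period=1)
emit factor 2: 'becbfeeccf' (i=1, period=10)
emit factor 3: 'b' (i=11, period=1)
emit factor 4: 'aegf' (i=12, period=4)
emit factor 5: 'ae' (i=16, period=2)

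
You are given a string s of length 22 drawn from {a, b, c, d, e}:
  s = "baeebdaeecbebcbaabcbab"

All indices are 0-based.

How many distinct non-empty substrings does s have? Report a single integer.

sorted suffixes:
  #0 SA[0]=15  'aabcbab'
  #1 SA[1]=20  'ab'
  #2 SA[2]=16  'abcbab'
  #3 SA[3]=1  'aeebdaeecbebcbaabcbab'
  #4 SA[4]=6  'aeecbebcbaabcbab'
  #5 SA[5]=21  'b'
  #6 SA[6]=14  'baabcbab'
  #7 SA[7]=19  'bab'
  #8 SA[8]=0  'baeebdaeecbebcbaabcbab'
  #9 SA[9]=12  'bcbaabcbab'
  #10 SA[10]=17  'bcbab'
  #11 SA[11]=4  'bdaeecbebcbaabcbab'
  #12 SA[12]=10  'bebcbaabcbab'
  #13 SA[13]=13  'cbaabcbab'
  #14 SA[14]=18  'cbab'
  #15 SA[15]=9  'cbebcbaabcbab'
  #16 SA[16]=5  'daeecbebcbaabcbab'
  #17 SA[17]=11  'ebcbaabcbab'
  #18 SA[18]=3  'ebdaeecbebcbaabcbab'
  #19 SA[19]=8  'ecbebcbaabcbab'
  #20 SA[20]=2  'eebdaeecbebcbaabcbab'
  #21 SA[21]=7  'eecbebcbaabcbab'

SA = [15, 20, 16, 1, 6, 21, 14, 19, 0, 12, 17, 4, 10, 13, 18, 9, 5, 11, 3, 8, 2, 7]
i: (SA[i-1],SA[i]) lcp shared
  1: (15,20) 1 'a'
  2: (20,16) 2 'ab'
  3: (16,1) 1 'a'
  4: (1,6) 3 'aee'
  5: (6,21) 0 ''
  6: (21,14) 1 'b'
  7: (14,19) 2 'ba'
  8: (19,0) 2 'ba'
  9: (0,12) 1 'b'
  10: (12,17) 4 'bcba'
  11: (17,4) 1 'b'
  12: (4,10) 1 'b'
  13: (10,13) 0 ''
  14: (13,18) 3 'cba'
  15: (18,9) 2 'cb'
  16: (9,5) 0 ''
  17: (5,11) 0 ''
  18: (11,3) 2 'eb'
  19: (3,8) 1 'e'
  20: (8,2) 1 'e'
  21: (2,7) 2 'ee'

n(n+1)/2 = 22·23/2 = 253
Σ LCP = 0 + 1 + 2 + 1 + 3 + 0 + 1 + 2 + 2 + 1 + 4 + 1 + 1 + 0 + 3 + 2 + 0 + 0 + 2 + 1 + 1 + 2 = 30
distinct = 253 − 30 = 223

223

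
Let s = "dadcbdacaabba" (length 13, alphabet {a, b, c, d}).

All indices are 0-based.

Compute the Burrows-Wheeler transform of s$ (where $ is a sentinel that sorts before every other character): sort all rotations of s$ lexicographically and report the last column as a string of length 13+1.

abcaddbacadb$a

rank  rotation        last
    0  $dadcbdacaabba  a
    1  a$dadcbdacaabb  b
    2  aabba$dadcbdac  c
    3  abba$dadcbdaca  a
    4  acaabba$dadcbd  d
    5  adcbdacaabba$d  d
    6  ba$dadcbdacaab  b
    7  bba$dadcbdacaa  a
    8  bdacaabba$dadc  c
    9  caabba$dadcbda  a
   10  cbdacaabba$dad  d
   11  dacaabba$dadcb  b
   12  dadcbdacaabba$  $
   13  dcbdacaabba$da  a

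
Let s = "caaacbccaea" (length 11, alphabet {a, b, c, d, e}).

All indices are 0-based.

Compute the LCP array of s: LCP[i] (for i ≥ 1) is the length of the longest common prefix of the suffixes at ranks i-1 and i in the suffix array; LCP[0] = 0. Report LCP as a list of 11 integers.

sorted suffixes:
  #0 SA[0]=10  'a'
  #1 SA[1]=1  'aaacbccaea'
  #2 SA[2]=2  'aacbccaea'
  #3 SA[3]=3  'acbccaea'
  #4 SA[4]=8  'aea'
  #5 SA[5]=5  'bccaea'
  #6 SA[6]=0  'caaacbccaea'
  #7 SA[7]=7  'caea'
  #8 SA[8]=4  'cbccaea'
  #9 SA[9]=6  'ccaea'
  #10 SA[10]=9  'ea'

SA = [10, 1, 2, 3, 8, 5, 0, 7, 4, 6, 9]
[i] adj suffixes → lcp
  [1] 10/1 → 1 ('a')
  [2] 1/2 → 2 ('aa')
  [3] 2/3 → 1 ('a')
  [4] 3/8 → 1 ('a')
  [5] 8/5 → 0 ('')
  [6] 5/0 → 0 ('')
  [7] 0/7 → 2 ('ca')
  [8] 7/4 → 1 ('c')
  [9] 4/6 → 1 ('c')
  [10] 6/9 → 0 ('')

[0, 1, 2, 1, 1, 0, 0, 2, 1, 1, 0]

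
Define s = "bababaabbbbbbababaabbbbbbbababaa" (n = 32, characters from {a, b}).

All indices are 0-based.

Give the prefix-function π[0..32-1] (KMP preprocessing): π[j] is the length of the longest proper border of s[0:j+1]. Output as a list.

π[0] = 0
j=1 s[j]='a': π[1]=0 (border '')
j=2 s[j]='b': π[2]=1 (border 'b')
j=3 s[j]='a': π[3]=2 (border 'ba')
j=4 s[j]='b': π[4]=3 (border 'bab')
j=5 s[j]='a': π[5]=4 (border 'baba')
j=6 s[j]='a': k: 4→2→0; π[6]=0 (border '')
j=7 s[j]='b': π[7]=1 (border 'b')
j=8 s[j]='b': k: 1→0; π[8]=1 (border 'b')
j=9 s[j]='b': k: 1→0; π[9]=1 (border 'b')
j=10 s[j]='b': k: 1→0; π[10]=1 (border 'b')
j=11 s[j]='b': k: 1→0; π[11]=1 (border 'b')
j=12 s[j]='b': k: 1→0; π[12]=1 (border 'b')
j=13 s[j]='a': π[13]=2 (border 'ba')
j=14 s[j]='b': π[14]=3 (border 'bab')
j=15 s[j]='a': π[15]=4 (border 'baba')
j=16 s[j]='b': π[16]=5 (border 'babab')
j=17 s[j]='a': π[17]=6 (border 'bababa')
j=18 s[j]='a': π[18]=7 (border 'bababaa')
j=19 s[j]='b': π[19]=8 (border 'bababaab')
j=20 s[j]='b': π[20]=9 (border 'bababaabb')
j=21 s[j]='b': π[21]=10 (border 'bababaabbb')
j=22 s[j]='b': π[22]=11 (border 'bababaabbbb')
j=23 s[j]='b': π[23]=12 (border 'bababaabbbbb')
j=24 s[j]='b': π[24]=13 (border 'bababaabbbbbb')
j=25 s[j]='b': k: 13→1→0; π[25]=1 (border 'b')
j=26 s[j]='a': π[26]=2 (border 'ba')
j=27 s[j]='b': π[27]=3 (border 'bab')
j=28 s[j]='a': π[28]=4 (border 'baba')
j=29 s[j]='b': π[29]=5 (border 'babab')
j=30 s[j]='a': π[30]=6 (border 'bababa')
j=31 s[j]='a': π[31]=7 (border 'bababaa')

[0, 0, 1, 2, 3, 4, 0, 1, 1, 1, 1, 1, 1, 2, 3, 4, 5, 6, 7, 8, 9, 10, 11, 12, 13, 1, 2, 3, 4, 5, 6, 7]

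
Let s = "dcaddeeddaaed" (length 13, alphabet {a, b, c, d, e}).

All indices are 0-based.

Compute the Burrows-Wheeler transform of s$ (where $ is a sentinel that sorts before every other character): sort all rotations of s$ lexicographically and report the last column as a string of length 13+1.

rank  rotation        last
    0  $dcaddeeddaaed  d
    1  aaed$dcaddeedd  d
    2  addeeddaaed$dc  c
    3  aed$dcaddeedda  a
    4  caddeeddaaed$d  d
    5  d$dcaddeeddaae  e
    6  daaed$dcaddeed  d
    7  dcaddeeddaaed$  $
    8  ddaaed$dcaddee  e
    9  ddeeddaaed$dca  a
   10  deeddaaed$dcad  d
   11  ed$dcaddeeddaa  a
   12  eddaaed$dcadde  e
   13  eeddaaed$dcadd  d

ddcaded$eadaed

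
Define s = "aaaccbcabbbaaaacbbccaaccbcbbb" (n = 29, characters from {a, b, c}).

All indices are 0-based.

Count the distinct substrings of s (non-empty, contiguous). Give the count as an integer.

374

sorted suffixes:
  #0 SA[0]=11  'aaaacbbccaaccbcbbb'
  #1 SA[1]=12  'aaacbbccaaccbcbbb'
  #2 SA[2]=0  'aaaccbcabbbaaaacbbccaaccbcbbb'
  #3 SA[3]=13  'aacbbccaaccbcbbb'
  #4 SA[4]=1  'aaccbcabbbaaaacbbccaaccbcbbb'
  #5 SA[5]=20  'aaccbcbbb'
  #6 SA[6]=7  'abbbaaaacbbccaaccbcbbb'
  #7 SA[7]=14  'acbbccaaccbcbbb'
  #8 SA[8]=2  'accbcabbbaaaacbbccaaccbcbbb'
  #9 SA[9]=21  'accbcbbb'
  #10 SA[10]=28  'b'
  #11 SA[11]=10  'baaaacbbccaaccbcbbb'
  #12 SA[12]=27  'bb'
  #13 SA[13]=9  'bbaaaacbbccaaccbcbbb'
  #14 SA[14]=26  'bbb'
  #15 SA[15]=8  'bbbaaaacbbccaaccbcbbb'
  #16 SA[16]=16  'bbccaaccbcbbb'
  #17 SA[17]=5  'bcabbbaaaacbbccaaccbcbbb'
  #18 SA[18]=24  'bcbbb'
  #19 SA[19]=17  'bccaaccbcbbb'
  #20 SA[20]=19  'caaccbcbbb'
  #21 SA[21]=6  'cabbbaaaacbbccaaccbcbbb'
  #22 SA[22]=25  'cbbb'
  #23 SA[23]=15  'cbbccaaccbcbbb'
  #24 SA[24]=4  'cbcabbbaaaacbbccaaccbcbbb'
  #25 SA[25]=23  'cbcbbb'
  #26 SA[26]=18  'ccaaccbcbbb'
  #27 SA[27]=3  'ccbcabbbaaaacbbccaaccbcbbb'
  #28 SA[28]=22  'ccbcbbb'

SA = [11, 12, 0, 13, 1, 20, 7, 14, 2, 21, 28, 10, 27, 9, 26, 8, 16, 5, 24, 17, 19, 6, 25, 15, 4, 23, 18, 3, 22]
[i] adj suffixes → lcp
  [1] 11/12 → 3 ('aaa')
  [2] 12/0 → 4 ('aaac')
  [3] 0/13 → 2 ('aa')
  [4] 13/1 → 3 ('aac')
  [5] 1/20 → 6 ('aaccbc')
  [6] 20/7 → 1 ('a')
  [7] 7/14 → 1 ('a')
  [8] 14/2 → 2 ('ac')
  [9] 2/21 → 5 ('accbc')
  [10] 21/28 → 0 ('')
  [11] 28/10 → 1 ('b')
  [12] 10/27 → 1 ('b')
  [13] 27/9 → 2 ('bb')
  [14] 9/26 → 2 ('bb')
  [15] 26/8 → 3 ('bbb')
  [16] 8/16 → 2 ('bb')
  [17] 16/5 → 1 ('b')
  [18] 5/24 → 2 ('bc')
  [19] 24/17 → 2 ('bc')
  [20] 17/19 → 0 ('')
  [21] 19/6 → 2 ('ca')
  [22] 6/25 → 1 ('c')
  [23] 25/15 → 3 ('cbb')
  [24] 15/4 → 2 ('cb')
  [25] 4/23 → 3 ('cbc')
  [26] 23/18 → 1 ('c')
  [27] 18/3 → 2 ('cc')
  [28] 3/22 → 4 ('ccbc')

n(n+1)/2 = 29·30/2 = 435
Σ LCP = 0 + 3 + 4 + 2 + 3 + 6 + 1 + 1 + 2 + 5 + 0 + 1 + 1 + 2 + 2 + 3 + 2 + 1 + 2 + 2 + 0 + 2 + 1 + 3 + 2 + 3 + 1 + 2 + 4 = 61
distinct = 435 − 61 = 374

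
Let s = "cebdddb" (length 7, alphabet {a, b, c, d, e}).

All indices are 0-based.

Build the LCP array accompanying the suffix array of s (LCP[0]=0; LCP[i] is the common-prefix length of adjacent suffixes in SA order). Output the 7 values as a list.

rank→(start, suffix):
  0 → (6, 'b')
  1 → (2, 'bdddb')
  2 → (0, 'cebdddb')
  3 → (5, 'db')
  4 → (4, 'ddb')
  5 → (3, 'dddb')
  6 → (1, 'ebdddb')

SA = [6, 2, 0, 5, 4, 3, 1]
[i] adj suffixes → lcp
  [1] 6/2 → 1 ('b')
  [2] 2/0 → 0 ('')
  [3] 0/5 → 0 ('')
  [4] 5/4 → 1 ('d')
  [5] 4/3 → 2 ('dd')
  [6] 3/1 → 0 ('')

[0, 1, 0, 0, 1, 2, 0]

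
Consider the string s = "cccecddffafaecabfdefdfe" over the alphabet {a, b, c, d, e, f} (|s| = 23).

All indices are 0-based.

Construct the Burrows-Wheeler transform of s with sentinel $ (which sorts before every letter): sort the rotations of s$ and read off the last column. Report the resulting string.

ecffae$ceccffdfacdafbedd

rank  rotation                  last
    0  $cccecddffafaecabfdefdfe  e
    1  abfdefdfe$cccecddffafaec  c
    2  aecabfdefdfe$cccecddffaf  f
    3  afaecabfdefdfe$cccecddff  f
    4  bfdefdfe$cccecddffafaeca  a
    5  cabfdefdfe$cccecddffafae  e
    6  cccecddffafaecabfdefdfe$  $
    7  ccecddffafaecabfdefdfe$c  c
    8  cddffafaecabfdefdfe$ccce  e
    9  cecddffafaecabfdefdfe$cc  c
   10  ddffafaecabfdefdfe$cccec  c
   11  defdfe$cccecddffafaecabf  f
   12  dfe$cccecddffafaecabfdef  f
   13  dffafaecabfdefdfe$cccecd  d
   14  e$cccecddffafaecabfdefdf  f
   15  ecabfdefdfe$cccecddffafa  a
   16  ecddffafaecabfdefdfe$ccc  c
   17  efdfe$cccecddffafaecabfd  d
   18  faecabfdefdfe$cccecddffa  a
   19  fafaecabfdefdfe$cccecddf  f
   20  fdefdfe$cccecddffafaecab  b
   21  fdfe$cccecddffafaecabfde  e
   22  fe$cccecddffafaecabfdefd  d
   23  ffafaecabfdefdfe$cccecdd  d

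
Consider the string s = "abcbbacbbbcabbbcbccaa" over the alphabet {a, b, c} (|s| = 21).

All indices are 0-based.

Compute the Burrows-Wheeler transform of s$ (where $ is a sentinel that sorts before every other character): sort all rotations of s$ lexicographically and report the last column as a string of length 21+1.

aacc$bbccabbbabccbbabb

rank  rotation                last
    0  $abcbbacbbbcabbbcbccaa  a
    1  a$abcbbacbbbcabbbcbcca  a
    2  aa$abcbbacbbbcabbbcbcc  c
    3  abbbcbccaa$abcbbacbbbc  c
    4  abcbbacbbbcabbbcbccaa$  $
    5  acbbbcabbbcbccaa$abcbb  b
    6  bacbbbcabbbcbccaa$abcb  b
    7  bbacbbbcabbbcbccaa$abc  c
    8  bbbcabbbcbccaa$abcbbac  c
    9  bbbcbccaa$abcbbacbbbca  a
   10  bbcabbbcbccaa$abcbbacb  b
   11  bbcbccaa$abcbbacbbbcab  b
   12  bcabbbcbccaa$abcbbacbb  b
   13  bcbbacbbbcabbbcbccaa$a  a
   14  bcbccaa$abcbbacbbbcabb  b
   15  bccaa$abcbbacbbbcabbbc  c
   16  caa$abcbbacbbbcabbbcbc  c
   17  cabbbcbccaa$abcbbacbbb  b
   18  cbbacbbbcabbbcbccaa$ab  b
   19  cbbbcabbbcbccaa$abcbba  a
   20  cbccaa$abcbbacbbbcabbb  b
   21  ccaa$abcbbacbbbcabbbcb  b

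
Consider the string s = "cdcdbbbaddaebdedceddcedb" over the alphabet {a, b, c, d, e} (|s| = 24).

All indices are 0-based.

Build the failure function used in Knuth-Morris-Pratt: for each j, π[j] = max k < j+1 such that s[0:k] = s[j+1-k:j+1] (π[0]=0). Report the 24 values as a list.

π[0] = 0
j=1 s[j]='d': π[1]=0 (border '')
j=2 s[j]='c': π[2]=1 (border 'c')
j=3 s[j]='d': π[3]=2 (border 'cd')
j=4 s[j]='b': k: 2→0; π[4]=0 (border '')
j=5 s[j]='b': π[5]=0 (border '')
j=6 s[j]='b': π[6]=0 (border '')
j=7 s[j]='a': π[7]=0 (border '')
j=8 s[j]='d': π[8]=0 (border '')
j=9 s[j]='d': π[9]=0 (border '')
j=10 s[j]='a': π[10]=0 (border '')
j=11 s[j]='e': π[11]=0 (border '')
j=12 s[j]='b': π[12]=0 (border '')
j=13 s[j]='d': π[13]=0 (border '')
j=14 s[j]='e': π[14]=0 (border '')
j=15 s[j]='d': π[15]=0 (border '')
j=16 s[j]='c': π[16]=1 (border 'c')
j=17 s[j]='e': k: 1→0; π[17]=0 (border '')
j=18 s[j]='d': π[18]=0 (border '')
j=19 s[j]='d': π[19]=0 (border '')
j=20 s[j]='c': π[20]=1 (border 'c')
j=21 s[j]='e': k: 1→0; π[21]=0 (border '')
j=22 s[j]='d': π[22]=0 (border '')
j=23 s[j]='b': π[23]=0 (border '')

[0, 0, 1, 2, 0, 0, 0, 0, 0, 0, 0, 0, 0, 0, 0, 0, 1, 0, 0, 0, 1, 0, 0, 0]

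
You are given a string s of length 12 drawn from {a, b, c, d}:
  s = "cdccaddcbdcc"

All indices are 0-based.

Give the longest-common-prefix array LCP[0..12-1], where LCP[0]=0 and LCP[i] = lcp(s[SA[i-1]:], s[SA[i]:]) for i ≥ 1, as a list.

[0, 0, 0, 1, 1, 1, 2, 1, 0, 2, 3, 1]

rank→(start, suffix):
  0 → (4, 'addcbdcc')
  1 → (8, 'bdcc')
  2 → (11, 'c')
  3 → (3, 'caddcbdcc')
  4 → (7, 'cbdcc')
  5 → (10, 'cc')
  6 → (2, 'ccaddcbdcc')
  7 → (0, 'cdccaddcbdcc')
  8 → (6, 'dcbdcc')
  9 → (9, 'dcc')
  10 → (1, 'dccaddcbdcc')
  11 → (5, 'ddcbdcc')

SA = [4, 8, 11, 3, 7, 10, 2, 0, 6, 9, 1, 5]
rank  pair      lcp
   1  s[4:],s[8:]  0  ''
   2  s[8:],s[11:]  0  ''
   3  s[11:],s[3:]  1  'c'
   4  s[3:],s[7:]  1  'c'
   5  s[7:],s[10:]  1  'c'
   6  s[10:],s[2:]  2  'cc'
   7  s[2:],s[0:]  1  'c'
   8  s[0:],s[6:]  0  ''
   9  s[6:],s[9:]  2  'dc'
  10  s[9:],s[1:]  3  'dcc'
  11  s[1:],s[5:]  1  'd'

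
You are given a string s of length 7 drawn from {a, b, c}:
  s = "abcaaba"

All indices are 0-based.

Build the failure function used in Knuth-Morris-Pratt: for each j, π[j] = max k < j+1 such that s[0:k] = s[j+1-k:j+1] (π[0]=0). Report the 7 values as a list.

π[0] = 0
j=1 s[j]='b': π[1]=0 (border '')
j=2 s[j]='c': π[2]=0 (border '')
j=3 s[j]='a': π[3]=1 (border 'a')
j=4 s[j]='a': k: 1→0; π[4]=1 (border 'a')
j=5 s[j]='b': π[5]=2 (border 'ab')
j=6 s[j]='a': k: 2→0; π[6]=1 (border 'a')

[0, 0, 0, 1, 1, 2, 1]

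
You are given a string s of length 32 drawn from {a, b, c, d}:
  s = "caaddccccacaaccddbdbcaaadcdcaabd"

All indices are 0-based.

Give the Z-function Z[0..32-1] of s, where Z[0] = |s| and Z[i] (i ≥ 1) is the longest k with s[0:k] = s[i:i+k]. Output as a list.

[32, 0, 0, 0, 0, 1, 1, 1, 2, 0, 3, 0, 0, 1, 1, 0, 0, 0, 0, 0, 3, 0, 0, 0, 0, 1, 0, 3, 0, 0, 0, 0]

Z[0]=32
i=1: outside box; Z[1]=0
i=2: outside box; Z[2]=0
i=3: outside box; Z[3]=0
i=4: outside box; Z[4]=0
i=5: outside box; Z[5]=1 scan→box=[5,6)
i=6: outside box; Z[6]=1 scan→box=[6,7)
i=7: outside box; Z[7]=1 scan→box=[7,8)
i=8: outside box; Z[8]=2 scan→box=[8,10)
i=9: min(r-i=1, Z[1]=0)=0; Z[9]=0
i=10: outside box; Z[10]=3 scan→box=[10,13)
i=11: min(r-i=2, Z[1]=0)=0; Z[11]=0
i=12: min(r-i=1, Z[2]=0)=0; Z[12]=0
i=13: outside box; Z[13]=1 scan→box=[13,14)
i=14: outside box; Z[14]=1 scan→box=[14,15)
i=15: outside box; Z[15]=0
i=16: outside box; Z[16]=0
i=17: outside box; Z[17]=0
i=18: outside box; Z[18]=0
i=19: outside box; Z[19]=0
i=20: outside box; Z[20]=3 scan→box=[20,23)
i=21: min(r-i=2, Z[1]=0)=0; Z[21]=0
i=22: min(r-i=1, Z[2]=0)=0; Z[22]=0
i=23: outside box; Z[23]=0
i=24: outside box; Z[24]=0
i=25: outside box; Z[25]=1 scan→box=[25,26)
i=26: outside box; Z[26]=0
i=27: outside box; Z[27]=3 scan→box=[27,30)
i=28: min(r-i=2, Z[1]=0)=0; Z[28]=0
i=29: min(r-i=1, Z[2]=0)=0; Z[29]=0
i=30: outside box; Z[30]=0
i=31: outside box; Z[31]=0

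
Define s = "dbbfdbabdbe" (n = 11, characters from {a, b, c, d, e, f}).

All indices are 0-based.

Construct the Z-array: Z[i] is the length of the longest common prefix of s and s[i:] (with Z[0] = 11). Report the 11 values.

[11, 0, 0, 0, 2, 0, 0, 0, 2, 0, 0]

Z[0]=11
i=1: fresh scan; Z[1]=0
i=2: fresh scan; Z[2]=0
i=3: fresh scan; Z[3]=0
i=4: fresh scan; Z[4]=2 extend→box=[4,6)
i=5: min(r-i=1, Z[1]=0)=0; Z[5]=0
i=6: fresh scan; Z[6]=0
i=7: fresh scan; Z[7]=0
i=8: fresh scan; Z[8]=2 extend→box=[8,10)
i=9: min(r-i=1, Z[1]=0)=0; Z[9]=0
i=10: fresh scan; Z[10]=0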